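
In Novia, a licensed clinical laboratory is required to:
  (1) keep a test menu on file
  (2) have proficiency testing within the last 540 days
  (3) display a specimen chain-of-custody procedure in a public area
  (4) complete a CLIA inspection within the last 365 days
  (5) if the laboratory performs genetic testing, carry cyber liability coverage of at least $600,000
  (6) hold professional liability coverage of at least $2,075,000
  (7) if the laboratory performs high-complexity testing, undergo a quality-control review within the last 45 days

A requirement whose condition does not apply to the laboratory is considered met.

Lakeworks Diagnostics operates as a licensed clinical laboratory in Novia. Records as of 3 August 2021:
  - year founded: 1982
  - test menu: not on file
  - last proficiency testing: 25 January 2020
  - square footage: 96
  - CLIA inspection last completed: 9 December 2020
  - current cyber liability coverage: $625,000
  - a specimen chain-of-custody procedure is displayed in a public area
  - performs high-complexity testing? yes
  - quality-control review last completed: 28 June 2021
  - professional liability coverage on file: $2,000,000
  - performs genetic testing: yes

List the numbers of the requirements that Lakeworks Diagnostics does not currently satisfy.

1, 2, 6

1. test menu absent → not met
2. proficiency testing 556 days ago vs limit 540 → not met
3. specimen chain-of-custody procedure present → met
4. CLIA inspection 237 days ago vs limit 365 → met
5. condition 'performs genetic testing' holds; cyber liability coverage $625,000 ≥ $600,000 → met
6. professional liability coverage $2,000,000 < $2,075,000 → not met
7. condition 'performs high-complexity testing' holds; quality-control review 36 days ago vs limit 45 → met
Not met: 1, 2, 6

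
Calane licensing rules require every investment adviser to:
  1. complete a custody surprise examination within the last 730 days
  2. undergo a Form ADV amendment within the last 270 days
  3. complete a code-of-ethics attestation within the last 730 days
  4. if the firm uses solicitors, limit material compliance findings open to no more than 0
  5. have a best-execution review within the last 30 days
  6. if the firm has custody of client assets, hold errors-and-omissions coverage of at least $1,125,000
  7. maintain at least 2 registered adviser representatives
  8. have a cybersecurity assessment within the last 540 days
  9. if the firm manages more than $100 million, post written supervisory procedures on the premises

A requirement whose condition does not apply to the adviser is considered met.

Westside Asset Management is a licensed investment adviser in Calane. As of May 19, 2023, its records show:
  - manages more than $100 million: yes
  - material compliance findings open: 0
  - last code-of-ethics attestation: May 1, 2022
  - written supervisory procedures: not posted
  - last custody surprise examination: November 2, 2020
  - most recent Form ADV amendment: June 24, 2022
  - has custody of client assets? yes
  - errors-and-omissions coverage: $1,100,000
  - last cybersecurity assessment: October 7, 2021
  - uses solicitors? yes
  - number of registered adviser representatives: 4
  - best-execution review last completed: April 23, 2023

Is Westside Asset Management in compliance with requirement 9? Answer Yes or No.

9. condition 'manages more than $100 million' holds; written supervisory procedures absent → not met

No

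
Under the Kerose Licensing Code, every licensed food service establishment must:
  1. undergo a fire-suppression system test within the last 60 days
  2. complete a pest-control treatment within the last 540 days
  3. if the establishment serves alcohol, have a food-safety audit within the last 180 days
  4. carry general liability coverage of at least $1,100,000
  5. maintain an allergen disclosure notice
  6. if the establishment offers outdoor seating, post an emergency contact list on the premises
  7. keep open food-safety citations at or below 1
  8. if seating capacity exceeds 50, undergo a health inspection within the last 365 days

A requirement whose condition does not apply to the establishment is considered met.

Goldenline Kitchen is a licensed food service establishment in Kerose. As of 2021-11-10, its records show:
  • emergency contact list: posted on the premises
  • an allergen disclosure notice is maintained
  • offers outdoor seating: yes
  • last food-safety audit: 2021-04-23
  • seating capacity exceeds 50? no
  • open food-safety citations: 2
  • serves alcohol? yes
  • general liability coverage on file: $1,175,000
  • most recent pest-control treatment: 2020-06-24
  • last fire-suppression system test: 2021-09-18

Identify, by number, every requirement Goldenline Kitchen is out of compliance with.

1. fire-suppression system test 53 days ago vs limit 60 → met
2. pest-control treatment 504 days ago vs limit 540 → met
3. condition 'serves alcohol' holds; food-safety audit 201 days ago vs limit 180 → not met
4. general liability coverage $1,175,000 ≥ $1,100,000 → met
5. allergen disclosure notice present → met
6. condition 'offers outdoor seating' holds; emergency contact list present → met
7. open food-safety citations 2 > 1 → not met
8. condition 'seating capacity exceeds 50' does not hold → requirement n/a → met
Not met: 3, 7

3, 7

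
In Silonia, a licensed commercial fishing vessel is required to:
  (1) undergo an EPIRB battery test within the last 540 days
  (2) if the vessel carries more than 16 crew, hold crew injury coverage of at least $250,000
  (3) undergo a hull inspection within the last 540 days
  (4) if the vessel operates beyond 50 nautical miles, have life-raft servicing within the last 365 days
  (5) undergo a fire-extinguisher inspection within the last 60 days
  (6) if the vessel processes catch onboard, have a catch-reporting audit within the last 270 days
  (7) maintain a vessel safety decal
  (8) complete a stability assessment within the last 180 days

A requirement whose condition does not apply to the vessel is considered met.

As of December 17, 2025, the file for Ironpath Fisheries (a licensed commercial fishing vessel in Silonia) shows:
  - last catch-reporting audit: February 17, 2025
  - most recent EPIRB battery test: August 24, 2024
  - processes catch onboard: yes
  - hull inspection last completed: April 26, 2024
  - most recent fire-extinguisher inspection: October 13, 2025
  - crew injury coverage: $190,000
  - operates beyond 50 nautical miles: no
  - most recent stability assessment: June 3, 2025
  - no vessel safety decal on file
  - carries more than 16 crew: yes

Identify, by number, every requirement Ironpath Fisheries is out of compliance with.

1. EPIRB battery test 480 days ago vs limit 540 → met
2. condition 'carries more than 16 crew' holds; crew injury coverage $190,000 < $250,000 → not met
3. hull inspection 600 days ago vs limit 540 → not met
4. condition 'operates beyond 50 nautical miles' does not hold → requirement n/a → met
5. fire-extinguisher inspection 65 days ago vs limit 60 → not met
6. condition 'processes catch onboard' holds; catch-reporting audit 303 days ago vs limit 270 → not met
7. vessel safety decal absent → not met
8. stability assessment 197 days ago vs limit 180 → not met
Not met: 2, 3, 5, 6, 7, 8

2, 3, 5, 6, 7, 8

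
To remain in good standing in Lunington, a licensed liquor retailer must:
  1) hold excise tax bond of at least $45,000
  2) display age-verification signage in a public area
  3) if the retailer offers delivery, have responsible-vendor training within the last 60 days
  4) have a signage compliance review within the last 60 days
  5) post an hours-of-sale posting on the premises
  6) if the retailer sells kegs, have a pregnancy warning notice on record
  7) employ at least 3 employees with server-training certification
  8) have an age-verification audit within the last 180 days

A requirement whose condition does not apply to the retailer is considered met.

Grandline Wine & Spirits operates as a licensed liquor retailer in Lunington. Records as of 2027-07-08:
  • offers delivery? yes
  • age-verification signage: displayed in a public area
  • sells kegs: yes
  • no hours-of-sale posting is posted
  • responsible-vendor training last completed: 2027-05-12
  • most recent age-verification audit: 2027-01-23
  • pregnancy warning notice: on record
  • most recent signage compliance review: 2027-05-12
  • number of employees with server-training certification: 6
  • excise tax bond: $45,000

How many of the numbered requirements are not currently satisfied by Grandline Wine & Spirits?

1. excise tax bond $45,000 ≥ $45,000 → met
2. age-verification signage present → met
3. condition 'offers delivery' holds; responsible-vendor training 57 days ago vs limit 60 → met
4. signage compliance review 57 days ago vs limit 60 → met
5. hours-of-sale posting absent → not met
6. condition 'sells kegs' holds; pregnancy warning notice present → met
7. employees with server-training certification 6 ≥ 3 → met
8. age-verification audit 166 days ago vs limit 180 → met
Not met: 1 of 8

1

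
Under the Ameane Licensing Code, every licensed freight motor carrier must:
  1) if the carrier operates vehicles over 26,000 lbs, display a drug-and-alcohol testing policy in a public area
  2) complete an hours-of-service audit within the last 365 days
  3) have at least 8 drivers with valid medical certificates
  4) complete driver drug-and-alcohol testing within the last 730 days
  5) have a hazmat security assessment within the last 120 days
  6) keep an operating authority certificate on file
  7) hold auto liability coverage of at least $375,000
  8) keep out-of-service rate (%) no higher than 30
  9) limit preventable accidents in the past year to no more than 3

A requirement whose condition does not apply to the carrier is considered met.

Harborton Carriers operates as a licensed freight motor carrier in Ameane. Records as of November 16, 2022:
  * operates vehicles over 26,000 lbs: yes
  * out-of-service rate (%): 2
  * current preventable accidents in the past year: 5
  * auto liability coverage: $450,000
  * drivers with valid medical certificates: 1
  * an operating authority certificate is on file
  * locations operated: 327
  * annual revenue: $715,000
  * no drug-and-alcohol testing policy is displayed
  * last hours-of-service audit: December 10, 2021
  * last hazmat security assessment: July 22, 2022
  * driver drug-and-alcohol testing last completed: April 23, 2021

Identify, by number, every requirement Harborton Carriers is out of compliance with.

1, 3, 9

1. condition 'operates vehicles over 26,000 lbs' holds; drug-and-alcohol testing policy absent → not met
2. hours-of-service audit 341 days ago vs limit 365 → met
3. drivers with valid medical certificates 1 < 8 → not met
4. driver drug-and-alcohol testing 572 days ago vs limit 730 → met
5. hazmat security assessment 117 days ago vs limit 120 → met
6. operating authority certificate present → met
7. auto liability coverage $450,000 ≥ $375,000 → met
8. out-of-service rate (%) 2 ≤ 30 → met
9. preventable accidents in the past year 5 > 3 → not met
Not met: 1, 3, 9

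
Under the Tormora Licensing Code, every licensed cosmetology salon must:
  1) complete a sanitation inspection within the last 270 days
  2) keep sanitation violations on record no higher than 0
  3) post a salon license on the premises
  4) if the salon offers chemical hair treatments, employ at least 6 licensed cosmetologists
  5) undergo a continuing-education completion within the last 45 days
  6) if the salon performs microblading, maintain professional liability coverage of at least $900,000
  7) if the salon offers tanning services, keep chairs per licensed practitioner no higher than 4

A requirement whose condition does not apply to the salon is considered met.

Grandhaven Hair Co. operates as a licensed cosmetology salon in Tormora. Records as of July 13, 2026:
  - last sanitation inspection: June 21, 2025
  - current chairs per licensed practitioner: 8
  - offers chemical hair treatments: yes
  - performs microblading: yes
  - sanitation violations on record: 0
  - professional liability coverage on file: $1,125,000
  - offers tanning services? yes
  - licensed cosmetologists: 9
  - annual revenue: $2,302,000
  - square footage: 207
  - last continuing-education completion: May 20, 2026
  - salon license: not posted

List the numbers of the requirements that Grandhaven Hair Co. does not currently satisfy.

1, 3, 5, 7

1. sanitation inspection 387 days ago vs limit 270 → not met
2. sanitation violations on record 0 ≤ 0 → met
3. salon license absent → not met
4. condition 'offers chemical hair treatments' holds; licensed cosmetologists 9 ≥ 6 → met
5. continuing-education completion 54 days ago vs limit 45 → not met
6. condition 'performs microblading' holds; professional liability coverage $1,125,000 ≥ $900,000 → met
7. condition 'offers tanning services' holds; chairs per licensed practitioner 8 > 4 → not met
Not met: 1, 3, 5, 7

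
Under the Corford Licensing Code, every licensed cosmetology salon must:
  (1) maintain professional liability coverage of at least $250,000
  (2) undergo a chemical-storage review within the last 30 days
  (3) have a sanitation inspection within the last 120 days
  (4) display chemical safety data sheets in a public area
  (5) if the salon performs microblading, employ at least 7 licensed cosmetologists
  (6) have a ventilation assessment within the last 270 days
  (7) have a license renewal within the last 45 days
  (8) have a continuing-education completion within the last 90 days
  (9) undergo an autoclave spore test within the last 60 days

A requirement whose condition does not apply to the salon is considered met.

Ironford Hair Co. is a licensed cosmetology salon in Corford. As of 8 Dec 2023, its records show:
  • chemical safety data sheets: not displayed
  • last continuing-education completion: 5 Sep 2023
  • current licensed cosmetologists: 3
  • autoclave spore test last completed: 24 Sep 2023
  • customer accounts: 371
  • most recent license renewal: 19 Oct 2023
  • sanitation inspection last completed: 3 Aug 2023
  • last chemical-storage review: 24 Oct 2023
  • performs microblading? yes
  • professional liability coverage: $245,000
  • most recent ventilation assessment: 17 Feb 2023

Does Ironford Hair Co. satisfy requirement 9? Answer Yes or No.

9. autoclave spore test 75 days ago vs limit 60 → not met

No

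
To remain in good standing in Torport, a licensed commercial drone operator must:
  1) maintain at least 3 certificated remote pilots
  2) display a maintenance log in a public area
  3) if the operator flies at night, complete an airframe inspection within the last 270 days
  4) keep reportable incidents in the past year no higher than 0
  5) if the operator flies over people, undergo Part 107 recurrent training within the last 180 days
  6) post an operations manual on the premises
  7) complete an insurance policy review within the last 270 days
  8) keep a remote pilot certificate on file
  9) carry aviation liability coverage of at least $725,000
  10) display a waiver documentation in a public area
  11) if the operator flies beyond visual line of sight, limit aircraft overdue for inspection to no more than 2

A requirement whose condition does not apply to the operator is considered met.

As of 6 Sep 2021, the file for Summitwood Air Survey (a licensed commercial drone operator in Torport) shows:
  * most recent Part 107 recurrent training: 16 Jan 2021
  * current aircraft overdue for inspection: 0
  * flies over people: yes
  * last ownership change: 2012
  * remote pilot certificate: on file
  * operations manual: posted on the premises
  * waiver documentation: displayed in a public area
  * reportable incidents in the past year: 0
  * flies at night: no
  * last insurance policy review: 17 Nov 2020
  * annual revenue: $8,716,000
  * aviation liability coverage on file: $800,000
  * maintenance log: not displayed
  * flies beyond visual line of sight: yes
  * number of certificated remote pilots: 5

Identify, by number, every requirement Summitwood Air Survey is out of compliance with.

1. certificated remote pilots 5 ≥ 3 → met
2. maintenance log absent → not met
3. condition 'flies at night' does not hold → requirement n/a → met
4. reportable incidents in the past year 0 ≤ 0 → met
5. condition 'flies over people' holds; Part 107 recurrent training 233 days ago vs limit 180 → not met
6. operations manual present → met
7. insurance policy review 293 days ago vs limit 270 → not met
8. remote pilot certificate present → met
9. aviation liability coverage $800,000 ≥ $725,000 → met
10. waiver documentation present → met
11. condition 'flies beyond visual line of sight' holds; aircraft overdue for inspection 0 ≤ 2 → met
Not met: 2, 5, 7

2, 5, 7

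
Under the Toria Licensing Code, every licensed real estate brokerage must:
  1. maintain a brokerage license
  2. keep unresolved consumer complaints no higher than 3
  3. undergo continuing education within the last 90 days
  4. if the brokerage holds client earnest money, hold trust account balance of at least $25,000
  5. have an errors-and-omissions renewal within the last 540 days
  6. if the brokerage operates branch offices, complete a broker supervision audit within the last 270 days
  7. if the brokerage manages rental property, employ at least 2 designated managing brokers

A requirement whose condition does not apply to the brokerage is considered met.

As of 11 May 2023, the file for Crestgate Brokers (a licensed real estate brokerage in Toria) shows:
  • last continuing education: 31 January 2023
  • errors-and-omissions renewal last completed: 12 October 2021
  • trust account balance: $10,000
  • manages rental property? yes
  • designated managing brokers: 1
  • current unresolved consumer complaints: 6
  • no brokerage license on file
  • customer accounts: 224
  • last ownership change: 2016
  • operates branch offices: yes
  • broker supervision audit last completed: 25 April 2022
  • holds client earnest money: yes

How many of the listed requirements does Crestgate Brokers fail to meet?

1. brokerage license absent → not met
2. unresolved consumer complaints 6 > 3 → not met
3. continuing education 100 days ago vs limit 90 → not met
4. condition 'holds client earnest money' holds; trust account balance $10,000 < $25,000 → not met
5. errors-and-omissions renewal 576 days ago vs limit 540 → not met
6. condition 'operates branch offices' holds; broker supervision audit 381 days ago vs limit 270 → not met
7. condition 'manages rental property' holds; designated managing brokers 1 < 2 → not met
Not met: 7 of 7

7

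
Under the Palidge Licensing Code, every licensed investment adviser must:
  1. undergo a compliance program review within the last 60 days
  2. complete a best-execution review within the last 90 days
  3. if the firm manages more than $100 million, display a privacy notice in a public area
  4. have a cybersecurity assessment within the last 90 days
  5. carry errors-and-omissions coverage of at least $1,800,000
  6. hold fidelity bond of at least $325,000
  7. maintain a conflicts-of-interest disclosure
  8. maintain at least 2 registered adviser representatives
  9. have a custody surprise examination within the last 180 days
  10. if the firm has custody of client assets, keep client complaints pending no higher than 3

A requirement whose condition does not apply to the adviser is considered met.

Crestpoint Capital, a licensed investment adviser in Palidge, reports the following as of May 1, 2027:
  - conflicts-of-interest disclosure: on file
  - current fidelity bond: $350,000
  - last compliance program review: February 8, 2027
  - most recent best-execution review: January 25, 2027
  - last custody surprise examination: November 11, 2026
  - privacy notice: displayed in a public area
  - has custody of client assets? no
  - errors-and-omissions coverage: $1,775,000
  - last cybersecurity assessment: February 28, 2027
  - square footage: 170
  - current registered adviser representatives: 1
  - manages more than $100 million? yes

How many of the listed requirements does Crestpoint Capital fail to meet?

4

1. compliance program review 82 days ago vs limit 60 → not met
2. best-execution review 96 days ago vs limit 90 → not met
3. condition 'manages more than $100 million' holds; privacy notice present → met
4. cybersecurity assessment 62 days ago vs limit 90 → met
5. errors-and-omissions coverage $1,775,000 < $1,800,000 → not met
6. fidelity bond $350,000 ≥ $325,000 → met
7. conflicts-of-interest disclosure present → met
8. registered adviser representatives 1 < 2 → not met
9. custody surprise examination 171 days ago vs limit 180 → met
10. condition 'has custody of client assets' does not hold → requirement n/a → met
Not met: 4 of 10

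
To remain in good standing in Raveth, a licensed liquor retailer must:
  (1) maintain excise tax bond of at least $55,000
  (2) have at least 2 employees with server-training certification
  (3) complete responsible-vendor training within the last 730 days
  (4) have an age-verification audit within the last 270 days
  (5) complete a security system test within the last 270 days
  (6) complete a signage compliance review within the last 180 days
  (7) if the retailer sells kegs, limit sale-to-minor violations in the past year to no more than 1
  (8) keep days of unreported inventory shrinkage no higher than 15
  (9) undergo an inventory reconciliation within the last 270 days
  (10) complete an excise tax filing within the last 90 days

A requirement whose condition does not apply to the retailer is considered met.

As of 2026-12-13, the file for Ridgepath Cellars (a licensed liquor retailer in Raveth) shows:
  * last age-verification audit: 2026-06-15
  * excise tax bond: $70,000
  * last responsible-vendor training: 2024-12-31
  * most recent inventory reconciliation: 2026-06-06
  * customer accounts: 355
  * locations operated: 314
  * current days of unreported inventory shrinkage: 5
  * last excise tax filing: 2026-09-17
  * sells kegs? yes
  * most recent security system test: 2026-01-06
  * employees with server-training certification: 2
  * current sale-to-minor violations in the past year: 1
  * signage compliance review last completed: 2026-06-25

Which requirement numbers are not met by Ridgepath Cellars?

5

1. excise tax bond $70,000 ≥ $55,000 → met
2. employees with server-training certification 2 ≥ 2 → met
3. responsible-vendor training 712 days ago vs limit 730 → met
4. age-verification audit 181 days ago vs limit 270 → met
5. security system test 341 days ago vs limit 270 → not met
6. signage compliance review 171 days ago vs limit 180 → met
7. condition 'sells kegs' holds; sale-to-minor violations in the past year 1 ≤ 1 → met
8. days of unreported inventory shrinkage 5 ≤ 15 → met
9. inventory reconciliation 190 days ago vs limit 270 → met
10. excise tax filing 87 days ago vs limit 90 → met
Not met: 5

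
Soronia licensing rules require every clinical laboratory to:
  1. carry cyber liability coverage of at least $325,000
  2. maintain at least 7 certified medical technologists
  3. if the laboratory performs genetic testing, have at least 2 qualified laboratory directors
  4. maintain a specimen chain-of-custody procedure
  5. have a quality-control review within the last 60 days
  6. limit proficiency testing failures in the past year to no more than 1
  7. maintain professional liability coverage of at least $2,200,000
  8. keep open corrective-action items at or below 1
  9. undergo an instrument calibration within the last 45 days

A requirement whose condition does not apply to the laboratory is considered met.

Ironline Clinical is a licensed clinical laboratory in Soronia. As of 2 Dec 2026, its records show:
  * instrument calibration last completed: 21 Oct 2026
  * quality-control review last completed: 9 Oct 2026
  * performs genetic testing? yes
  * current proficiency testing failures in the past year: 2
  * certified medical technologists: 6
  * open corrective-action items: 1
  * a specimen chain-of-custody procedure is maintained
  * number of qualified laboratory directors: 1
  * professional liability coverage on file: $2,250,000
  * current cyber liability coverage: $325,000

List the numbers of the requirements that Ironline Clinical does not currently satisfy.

2, 3, 6

1. cyber liability coverage $325,000 ≥ $325,000 → met
2. certified medical technologists 6 < 7 → not met
3. condition 'performs genetic testing' holds; qualified laboratory directors 1 < 2 → not met
4. specimen chain-of-custody procedure present → met
5. quality-control review 54 days ago vs limit 60 → met
6. proficiency testing failures in the past year 2 > 1 → not met
7. professional liability coverage $2,250,000 ≥ $2,200,000 → met
8. open corrective-action items 1 ≤ 1 → met
9. instrument calibration 42 days ago vs limit 45 → met
Not met: 2, 3, 6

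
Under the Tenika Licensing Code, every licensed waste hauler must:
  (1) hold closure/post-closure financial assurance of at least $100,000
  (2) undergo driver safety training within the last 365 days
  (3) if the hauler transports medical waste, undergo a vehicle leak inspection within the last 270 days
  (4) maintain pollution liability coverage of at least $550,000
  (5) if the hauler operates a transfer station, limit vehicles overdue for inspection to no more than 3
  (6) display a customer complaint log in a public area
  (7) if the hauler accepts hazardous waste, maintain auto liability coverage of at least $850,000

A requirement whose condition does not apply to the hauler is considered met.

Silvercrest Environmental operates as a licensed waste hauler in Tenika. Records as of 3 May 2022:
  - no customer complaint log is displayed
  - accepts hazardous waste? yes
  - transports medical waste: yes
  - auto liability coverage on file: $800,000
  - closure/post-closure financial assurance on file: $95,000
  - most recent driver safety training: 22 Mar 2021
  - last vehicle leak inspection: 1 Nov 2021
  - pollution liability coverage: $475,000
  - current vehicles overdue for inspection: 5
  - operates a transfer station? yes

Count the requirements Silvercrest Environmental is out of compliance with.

6

1. closure/post-closure financial assurance $95,000 < $100,000 → not met
2. driver safety training 407 days ago vs limit 365 → not met
3. condition 'transports medical waste' holds; vehicle leak inspection 183 days ago vs limit 270 → met
4. pollution liability coverage $475,000 < $550,000 → not met
5. condition 'operates a transfer station' holds; vehicles overdue for inspection 5 > 3 → not met
6. customer complaint log absent → not met
7. condition 'accepts hazardous waste' holds; auto liability coverage $800,000 < $850,000 → not met
Not met: 6 of 7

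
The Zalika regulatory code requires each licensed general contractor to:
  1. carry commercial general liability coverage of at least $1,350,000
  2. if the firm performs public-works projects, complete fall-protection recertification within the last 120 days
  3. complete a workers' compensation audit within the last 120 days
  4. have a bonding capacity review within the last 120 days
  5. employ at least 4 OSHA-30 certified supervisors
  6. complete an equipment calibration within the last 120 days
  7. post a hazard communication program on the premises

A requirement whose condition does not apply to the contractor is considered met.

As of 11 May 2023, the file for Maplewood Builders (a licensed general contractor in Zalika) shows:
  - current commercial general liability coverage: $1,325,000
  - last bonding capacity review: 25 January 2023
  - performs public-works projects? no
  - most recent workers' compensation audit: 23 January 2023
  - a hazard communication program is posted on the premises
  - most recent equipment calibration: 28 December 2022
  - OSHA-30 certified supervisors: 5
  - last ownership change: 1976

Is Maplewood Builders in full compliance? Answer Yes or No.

1. commercial general liability coverage $1,325,000 < $1,350,000 → not met
2. condition 'performs public-works projects' does not hold → requirement n/a → met
3. workers' compensation audit 108 days ago vs limit 120 → met
4. bonding capacity review 106 days ago vs limit 120 → met
5. OSHA-30 certified supervisors 5 ≥ 4 → met
6. equipment calibration 134 days ago vs limit 120 → not met
7. hazard communication program present → met
Not met: 1, 6

No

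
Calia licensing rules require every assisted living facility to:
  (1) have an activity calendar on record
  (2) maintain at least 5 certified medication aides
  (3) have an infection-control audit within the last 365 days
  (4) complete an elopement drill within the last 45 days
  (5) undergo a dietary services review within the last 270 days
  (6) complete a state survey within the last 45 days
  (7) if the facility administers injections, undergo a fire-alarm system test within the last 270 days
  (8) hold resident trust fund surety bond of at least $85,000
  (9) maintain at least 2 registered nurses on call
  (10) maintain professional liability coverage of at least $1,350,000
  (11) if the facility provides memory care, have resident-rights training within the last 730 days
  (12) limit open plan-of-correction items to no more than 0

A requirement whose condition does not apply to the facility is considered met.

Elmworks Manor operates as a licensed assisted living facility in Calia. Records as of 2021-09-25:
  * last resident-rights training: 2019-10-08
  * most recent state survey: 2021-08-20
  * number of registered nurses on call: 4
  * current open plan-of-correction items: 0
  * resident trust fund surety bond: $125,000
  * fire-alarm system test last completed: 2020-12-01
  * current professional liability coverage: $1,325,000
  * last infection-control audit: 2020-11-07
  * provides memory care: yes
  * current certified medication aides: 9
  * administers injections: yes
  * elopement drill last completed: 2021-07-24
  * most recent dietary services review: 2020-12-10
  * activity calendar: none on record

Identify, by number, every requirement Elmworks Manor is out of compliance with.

1. activity calendar absent → not met
2. certified medication aides 9 ≥ 5 → met
3. infection-control audit 322 days ago vs limit 365 → met
4. elopement drill 63 days ago vs limit 45 → not met
5. dietary services review 289 days ago vs limit 270 → not met
6. state survey 36 days ago vs limit 45 → met
7. condition 'administers injections' holds; fire-alarm system test 298 days ago vs limit 270 → not met
8. resident trust fund surety bond $125,000 ≥ $85,000 → met
9. registered nurses on call 4 ≥ 2 → met
10. professional liability coverage $1,325,000 < $1,350,000 → not met
11. condition 'provides memory care' holds; resident-rights training 718 days ago vs limit 730 → met
12. open plan-of-correction items 0 ≤ 0 → met
Not met: 1, 4, 5, 7, 10

1, 4, 5, 7, 10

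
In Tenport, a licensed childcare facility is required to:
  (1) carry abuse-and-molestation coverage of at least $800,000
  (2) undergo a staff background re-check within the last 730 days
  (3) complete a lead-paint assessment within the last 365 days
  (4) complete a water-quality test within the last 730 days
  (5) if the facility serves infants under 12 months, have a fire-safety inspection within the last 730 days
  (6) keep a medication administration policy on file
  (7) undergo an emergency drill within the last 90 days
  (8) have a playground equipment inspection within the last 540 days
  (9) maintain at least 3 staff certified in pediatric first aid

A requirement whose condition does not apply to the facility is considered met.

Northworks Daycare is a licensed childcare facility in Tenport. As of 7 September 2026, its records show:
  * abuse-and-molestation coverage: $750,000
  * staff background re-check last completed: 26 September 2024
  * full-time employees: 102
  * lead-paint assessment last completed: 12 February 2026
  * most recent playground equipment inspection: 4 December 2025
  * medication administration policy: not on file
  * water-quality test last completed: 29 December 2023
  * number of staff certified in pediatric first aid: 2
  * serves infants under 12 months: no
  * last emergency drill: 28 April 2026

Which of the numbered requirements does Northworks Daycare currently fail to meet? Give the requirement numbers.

1, 4, 6, 7, 9

1. abuse-and-molestation coverage $750,000 < $800,000 → not met
2. staff background re-check 711 days ago vs limit 730 → met
3. lead-paint assessment 207 days ago vs limit 365 → met
4. water-quality test 983 days ago vs limit 730 → not met
5. condition 'serves infants under 12 months' does not hold → requirement n/a → met
6. medication administration policy absent → not met
7. emergency drill 132 days ago vs limit 90 → not met
8. playground equipment inspection 277 days ago vs limit 540 → met
9. staff certified in pediatric first aid 2 < 3 → not met
Not met: 1, 4, 6, 7, 9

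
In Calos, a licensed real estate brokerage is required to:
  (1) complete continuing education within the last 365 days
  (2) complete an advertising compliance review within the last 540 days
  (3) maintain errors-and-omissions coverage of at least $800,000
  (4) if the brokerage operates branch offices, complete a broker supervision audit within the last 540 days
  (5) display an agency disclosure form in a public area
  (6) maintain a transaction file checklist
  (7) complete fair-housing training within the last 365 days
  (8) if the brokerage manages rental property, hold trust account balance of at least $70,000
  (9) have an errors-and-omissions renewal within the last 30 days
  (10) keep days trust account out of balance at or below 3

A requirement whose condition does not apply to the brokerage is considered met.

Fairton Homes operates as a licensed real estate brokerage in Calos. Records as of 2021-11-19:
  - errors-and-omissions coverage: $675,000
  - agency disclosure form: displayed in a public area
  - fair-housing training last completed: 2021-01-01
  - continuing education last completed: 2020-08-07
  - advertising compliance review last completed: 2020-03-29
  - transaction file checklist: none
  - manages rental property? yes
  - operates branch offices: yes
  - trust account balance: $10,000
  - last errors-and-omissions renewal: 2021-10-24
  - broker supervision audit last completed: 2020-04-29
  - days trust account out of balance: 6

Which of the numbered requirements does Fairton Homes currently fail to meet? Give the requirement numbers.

1, 2, 3, 4, 6, 8, 10

1. continuing education 469 days ago vs limit 365 → not met
2. advertising compliance review 600 days ago vs limit 540 → not met
3. errors-and-omissions coverage $675,000 < $800,000 → not met
4. condition 'operates branch offices' holds; broker supervision audit 569 days ago vs limit 540 → not met
5. agency disclosure form present → met
6. transaction file checklist absent → not met
7. fair-housing training 322 days ago vs limit 365 → met
8. condition 'manages rental property' holds; trust account balance $10,000 < $70,000 → not met
9. errors-and-omissions renewal 26 days ago vs limit 30 → met
10. days trust account out of balance 6 > 3 → not met
Not met: 1, 2, 3, 4, 6, 8, 10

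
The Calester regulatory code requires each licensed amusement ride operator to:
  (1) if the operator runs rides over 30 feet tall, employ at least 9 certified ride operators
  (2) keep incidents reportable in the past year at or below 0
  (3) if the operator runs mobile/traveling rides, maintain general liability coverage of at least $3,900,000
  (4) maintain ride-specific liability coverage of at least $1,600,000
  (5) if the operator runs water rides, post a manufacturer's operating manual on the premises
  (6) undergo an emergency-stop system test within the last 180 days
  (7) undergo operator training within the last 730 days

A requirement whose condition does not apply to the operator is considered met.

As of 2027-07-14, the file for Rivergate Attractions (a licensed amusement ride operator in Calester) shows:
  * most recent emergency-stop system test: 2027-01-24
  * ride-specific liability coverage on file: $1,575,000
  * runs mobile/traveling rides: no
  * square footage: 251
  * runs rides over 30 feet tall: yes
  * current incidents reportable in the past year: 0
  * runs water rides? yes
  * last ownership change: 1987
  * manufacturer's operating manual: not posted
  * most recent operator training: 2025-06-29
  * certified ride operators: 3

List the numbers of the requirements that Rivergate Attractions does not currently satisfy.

1. condition 'runs rides over 30 feet tall' holds; certified ride operators 3 < 9 → not met
2. incidents reportable in the past year 0 ≤ 0 → met
3. condition 'runs mobile/traveling rides' does not hold → requirement n/a → met
4. ride-specific liability coverage $1,575,000 < $1,600,000 → not met
5. condition 'runs water rides' holds; manufacturer's operating manual absent → not met
6. emergency-stop system test 171 days ago vs limit 180 → met
7. operator training 745 days ago vs limit 730 → not met
Not met: 1, 4, 5, 7

1, 4, 5, 7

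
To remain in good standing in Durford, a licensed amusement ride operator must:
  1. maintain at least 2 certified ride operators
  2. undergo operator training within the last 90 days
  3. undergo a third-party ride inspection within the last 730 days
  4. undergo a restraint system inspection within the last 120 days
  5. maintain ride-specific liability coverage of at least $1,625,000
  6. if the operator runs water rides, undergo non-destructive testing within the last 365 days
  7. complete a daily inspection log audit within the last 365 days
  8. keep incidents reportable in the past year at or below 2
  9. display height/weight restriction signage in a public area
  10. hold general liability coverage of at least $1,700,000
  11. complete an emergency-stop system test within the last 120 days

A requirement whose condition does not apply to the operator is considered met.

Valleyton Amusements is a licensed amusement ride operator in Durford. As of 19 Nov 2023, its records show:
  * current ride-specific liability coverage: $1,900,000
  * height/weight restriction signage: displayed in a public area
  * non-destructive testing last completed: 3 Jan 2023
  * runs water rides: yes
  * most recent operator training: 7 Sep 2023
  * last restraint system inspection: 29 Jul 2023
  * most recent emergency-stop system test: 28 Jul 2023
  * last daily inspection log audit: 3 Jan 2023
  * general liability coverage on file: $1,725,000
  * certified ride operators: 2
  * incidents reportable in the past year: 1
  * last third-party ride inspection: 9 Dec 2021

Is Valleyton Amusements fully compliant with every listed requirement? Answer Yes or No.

1. certified ride operators 2 ≥ 2 → met
2. operator training 73 days ago vs limit 90 → met
3. third-party ride inspection 710 days ago vs limit 730 → met
4. restraint system inspection 113 days ago vs limit 120 → met
5. ride-specific liability coverage $1,900,000 ≥ $1,625,000 → met
6. condition 'runs water rides' holds; non-destructive testing 320 days ago vs limit 365 → met
7. daily inspection log audit 320 days ago vs limit 365 → met
8. incidents reportable in the past year 1 ≤ 2 → met
9. height/weight restriction signage present → met
10. general liability coverage $1,725,000 ≥ $1,700,000 → met
11. emergency-stop system test 114 days ago vs limit 120 → met
All met.

Yes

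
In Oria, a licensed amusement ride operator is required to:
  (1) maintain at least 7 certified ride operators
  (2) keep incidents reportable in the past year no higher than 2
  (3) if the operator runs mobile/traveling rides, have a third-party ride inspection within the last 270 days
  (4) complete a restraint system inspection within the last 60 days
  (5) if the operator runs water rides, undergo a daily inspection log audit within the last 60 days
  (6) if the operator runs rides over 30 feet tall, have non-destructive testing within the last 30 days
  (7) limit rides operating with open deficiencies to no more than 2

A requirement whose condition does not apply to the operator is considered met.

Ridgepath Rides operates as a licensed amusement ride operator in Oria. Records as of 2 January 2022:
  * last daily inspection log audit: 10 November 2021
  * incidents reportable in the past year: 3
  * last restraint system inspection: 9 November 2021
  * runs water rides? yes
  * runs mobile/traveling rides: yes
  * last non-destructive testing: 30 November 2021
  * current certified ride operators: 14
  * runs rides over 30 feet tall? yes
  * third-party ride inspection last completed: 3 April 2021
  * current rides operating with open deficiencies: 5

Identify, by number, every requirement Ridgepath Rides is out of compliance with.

1. certified ride operators 14 ≥ 7 → met
2. incidents reportable in the past year 3 > 2 → not met
3. condition 'runs mobile/traveling rides' holds; third-party ride inspection 274 days ago vs limit 270 → not met
4. restraint system inspection 54 days ago vs limit 60 → met
5. condition 'runs water rides' holds; daily inspection log audit 53 days ago vs limit 60 → met
6. condition 'runs rides over 30 feet tall' holds; non-destructive testing 33 days ago vs limit 30 → not met
7. rides operating with open deficiencies 5 > 2 → not met
Not met: 2, 3, 6, 7

2, 3, 6, 7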